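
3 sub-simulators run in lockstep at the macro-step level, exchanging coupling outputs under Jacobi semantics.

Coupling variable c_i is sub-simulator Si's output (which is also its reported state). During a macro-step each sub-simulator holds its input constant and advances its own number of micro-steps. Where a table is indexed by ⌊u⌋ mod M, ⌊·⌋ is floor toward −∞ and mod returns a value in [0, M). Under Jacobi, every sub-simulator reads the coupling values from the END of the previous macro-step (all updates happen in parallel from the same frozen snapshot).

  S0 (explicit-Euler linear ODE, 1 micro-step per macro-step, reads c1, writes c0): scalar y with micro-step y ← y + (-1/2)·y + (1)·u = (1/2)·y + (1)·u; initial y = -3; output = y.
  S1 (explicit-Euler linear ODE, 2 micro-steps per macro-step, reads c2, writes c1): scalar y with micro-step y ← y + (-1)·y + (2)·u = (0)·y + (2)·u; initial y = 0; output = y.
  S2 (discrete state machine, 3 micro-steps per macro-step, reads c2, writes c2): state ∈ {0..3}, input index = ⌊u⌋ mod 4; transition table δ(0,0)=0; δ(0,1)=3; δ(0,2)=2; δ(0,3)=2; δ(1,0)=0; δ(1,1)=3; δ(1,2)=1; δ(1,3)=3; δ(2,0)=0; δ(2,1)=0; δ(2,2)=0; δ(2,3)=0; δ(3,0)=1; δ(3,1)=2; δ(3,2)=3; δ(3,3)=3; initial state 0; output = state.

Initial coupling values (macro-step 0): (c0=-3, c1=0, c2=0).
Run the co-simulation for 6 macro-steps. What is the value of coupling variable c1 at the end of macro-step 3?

c1 at macro-step 3 = 0

macro 1: S0 reads c1=0 → after 1×micro: -3/2; S1 reads c2=0 → after 2×micro: 0; S2 reads c2=0 → after 3×micro: 0 ⇒ (c0=-3/2, c1=0, c2=0)
macro 2: S0 reads c1=0 → after 1×micro: -3/4; S1 reads c2=0 → after 2×micro: 0; S2 reads c2=0 → after 3×micro: 0 ⇒ (c0=-3/4, c1=0, c2=0)
macro 3: S0 reads c1=0 → after 1×micro: -3/8; S1 reads c2=0 → after 2×micro: 0; S2 reads c2=0 → after 3×micro: 0 ⇒ (c0=-3/8, c1=0, c2=0)
macro 4: S0 reads c1=0 → after 1×micro: -3/16; S1 reads c2=0 → after 2×micro: 0; S2 reads c2=0 → after 3×micro: 0 ⇒ (c0=-3/16, c1=0, c2=0)
macro 5: S0 reads c1=0 → after 1×micro: -3/32; S1 reads c2=0 → after 2×micro: 0; S2 reads c2=0 → after 3×micro: 0 ⇒ (c0=-3/32, c1=0, c2=0)
macro 6: S0 reads c1=0 → after 1×micro: -3/64; S1 reads c2=0 → after 2×micro: 0; S2 reads c2=0 → after 3×micro: 0 ⇒ (c0=-3/64, c1=0, c2=0)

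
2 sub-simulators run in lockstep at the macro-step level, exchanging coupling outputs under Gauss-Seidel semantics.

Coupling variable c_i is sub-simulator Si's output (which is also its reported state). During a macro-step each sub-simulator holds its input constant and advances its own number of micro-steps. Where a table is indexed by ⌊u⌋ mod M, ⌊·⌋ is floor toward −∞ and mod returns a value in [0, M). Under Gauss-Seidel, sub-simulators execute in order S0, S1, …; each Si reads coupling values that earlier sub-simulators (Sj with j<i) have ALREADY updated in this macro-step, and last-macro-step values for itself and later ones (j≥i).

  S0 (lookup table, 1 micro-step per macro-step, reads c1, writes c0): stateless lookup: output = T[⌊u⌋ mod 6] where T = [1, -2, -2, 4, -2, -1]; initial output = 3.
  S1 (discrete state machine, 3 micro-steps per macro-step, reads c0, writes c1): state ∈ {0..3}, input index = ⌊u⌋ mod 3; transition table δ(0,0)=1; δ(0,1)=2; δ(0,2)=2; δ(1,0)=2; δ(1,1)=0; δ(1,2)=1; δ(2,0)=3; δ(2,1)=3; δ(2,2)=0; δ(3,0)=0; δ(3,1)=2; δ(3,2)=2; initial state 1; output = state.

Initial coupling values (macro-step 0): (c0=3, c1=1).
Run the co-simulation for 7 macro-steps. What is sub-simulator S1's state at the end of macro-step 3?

macro 1: S0 reads c1=1 → after 1×micro: -2; S1 reads c0=-2 → after 3×micro: 3 ⇒ (c0=-2, c1=3)
macro 2: S0 reads c1=3 → after 1×micro: 4; S1 reads c0=4 → after 3×micro: 2 ⇒ (c0=4, c1=2)
macro 3: S0 reads c1=2 → after 1×micro: -2; S1 reads c0=-2 → after 3×micro: 3 ⇒ (c0=-2, c1=3)
macro 4: S0 reads c1=3 → after 1×micro: 4; S1 reads c0=4 → after 3×micro: 2 ⇒ (c0=4, c1=2)
macro 5: S0 reads c1=2 → after 1×micro: -2; S1 reads c0=-2 → after 3×micro: 3 ⇒ (c0=-2, c1=3)
macro 6: S0 reads c1=3 → after 1×micro: 4; S1 reads c0=4 → after 3×micro: 2 ⇒ (c0=4, c1=2)
macro 7: S0 reads c1=2 → after 1×micro: -2; S1 reads c0=-2 → after 3×micro: 3 ⇒ (c0=-2, c1=3)

S1 state at macro-step 3 = 3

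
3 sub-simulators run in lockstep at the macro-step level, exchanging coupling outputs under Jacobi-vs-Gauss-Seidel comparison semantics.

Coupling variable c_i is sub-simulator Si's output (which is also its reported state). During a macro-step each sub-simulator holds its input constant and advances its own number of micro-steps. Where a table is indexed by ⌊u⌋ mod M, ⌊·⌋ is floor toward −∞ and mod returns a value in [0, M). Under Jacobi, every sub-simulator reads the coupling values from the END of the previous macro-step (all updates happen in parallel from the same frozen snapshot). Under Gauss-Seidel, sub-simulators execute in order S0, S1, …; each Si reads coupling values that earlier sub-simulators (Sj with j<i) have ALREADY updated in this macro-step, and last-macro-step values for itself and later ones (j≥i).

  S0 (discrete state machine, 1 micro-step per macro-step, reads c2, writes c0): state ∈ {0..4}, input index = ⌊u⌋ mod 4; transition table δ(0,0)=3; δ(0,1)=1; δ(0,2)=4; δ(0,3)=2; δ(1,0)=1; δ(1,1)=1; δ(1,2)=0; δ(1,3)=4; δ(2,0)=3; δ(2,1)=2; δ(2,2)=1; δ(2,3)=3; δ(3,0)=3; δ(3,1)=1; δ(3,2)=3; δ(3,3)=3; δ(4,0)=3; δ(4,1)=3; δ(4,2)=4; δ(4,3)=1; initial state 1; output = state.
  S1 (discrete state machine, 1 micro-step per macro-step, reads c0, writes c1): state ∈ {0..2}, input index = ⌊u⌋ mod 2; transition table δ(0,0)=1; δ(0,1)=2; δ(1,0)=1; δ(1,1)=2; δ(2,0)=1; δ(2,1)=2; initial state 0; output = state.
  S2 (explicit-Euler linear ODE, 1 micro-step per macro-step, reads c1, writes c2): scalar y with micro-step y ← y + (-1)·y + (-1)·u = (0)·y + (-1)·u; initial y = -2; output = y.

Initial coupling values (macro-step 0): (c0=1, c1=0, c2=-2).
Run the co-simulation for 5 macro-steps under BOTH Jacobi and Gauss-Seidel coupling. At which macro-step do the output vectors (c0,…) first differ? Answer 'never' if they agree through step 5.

[Jacobi] macro 1: S0 reads c2=-2 → after 1×micro: 0; S1 reads c0=1 → after 1×micro: 2; S2 reads c1=0 → after 1×micro: 0 ⇒ (c0=0, c1=2, c2=0)
[Jacobi] macro 2: S0 reads c2=0 → after 1×micro: 3; S1 reads c0=0 → after 1×micro: 1; S2 reads c1=2 → after 1×micro: -2 ⇒ (c0=3, c1=1, c2=-2)
[Jacobi] macro 3: S0 reads c2=-2 → after 1×micro: 3; S1 reads c0=3 → after 1×micro: 2; S2 reads c1=1 → after 1×micro: -1 ⇒ (c0=3, c1=2, c2=-1)
[Jacobi] macro 4: S0 reads c2=-1 → after 1×micro: 3; S1 reads c0=3 → after 1×micro: 2; S2 reads c1=2 → after 1×micro: -2 ⇒ (c0=3, c1=2, c2=-2)
[Jacobi] macro 5: S0 reads c2=-2 → after 1×micro: 3; S1 reads c0=3 → after 1×micro: 2; S2 reads c1=2 → after 1×micro: -2 ⇒ (c0=3, c1=2, c2=-2)
[Gauss-Seidel] macro 1: S0 reads c2=-2 → after 1×micro: 0; S1 reads c0=0 → after 1×micro: 1; S2 reads c1=1 → after 1×micro: -1 ⇒ (c0=0, c1=1, c2=-1)
[Gauss-Seidel] macro 2: S0 reads c2=-1 → after 1×micro: 2; S1 reads c0=2 → after 1×micro: 1; S2 reads c1=1 → after 1×micro: -1 ⇒ (c0=2, c1=1, c2=-1)
[Gauss-Seidel] macro 3: S0 reads c2=-1 → after 1×micro: 3; S1 reads c0=3 → after 1×micro: 2; S2 reads c1=2 → after 1×micro: -2 ⇒ (c0=3, c1=2, c2=-2)
[Gauss-Seidel] macro 4: S0 reads c2=-2 → after 1×micro: 3; S1 reads c0=3 → after 1×micro: 2; S2 reads c1=2 → after 1×micro: -2 ⇒ (c0=3, c1=2, c2=-2)
[Gauss-Seidel] macro 5: S0 reads c2=-2 → after 1×micro: 3; S1 reads c0=3 → after 1×micro: 2; S2 reads c1=2 → after 1×micro: -2 ⇒ (c0=3, c1=2, c2=-2)

first divergence at macro-step: 1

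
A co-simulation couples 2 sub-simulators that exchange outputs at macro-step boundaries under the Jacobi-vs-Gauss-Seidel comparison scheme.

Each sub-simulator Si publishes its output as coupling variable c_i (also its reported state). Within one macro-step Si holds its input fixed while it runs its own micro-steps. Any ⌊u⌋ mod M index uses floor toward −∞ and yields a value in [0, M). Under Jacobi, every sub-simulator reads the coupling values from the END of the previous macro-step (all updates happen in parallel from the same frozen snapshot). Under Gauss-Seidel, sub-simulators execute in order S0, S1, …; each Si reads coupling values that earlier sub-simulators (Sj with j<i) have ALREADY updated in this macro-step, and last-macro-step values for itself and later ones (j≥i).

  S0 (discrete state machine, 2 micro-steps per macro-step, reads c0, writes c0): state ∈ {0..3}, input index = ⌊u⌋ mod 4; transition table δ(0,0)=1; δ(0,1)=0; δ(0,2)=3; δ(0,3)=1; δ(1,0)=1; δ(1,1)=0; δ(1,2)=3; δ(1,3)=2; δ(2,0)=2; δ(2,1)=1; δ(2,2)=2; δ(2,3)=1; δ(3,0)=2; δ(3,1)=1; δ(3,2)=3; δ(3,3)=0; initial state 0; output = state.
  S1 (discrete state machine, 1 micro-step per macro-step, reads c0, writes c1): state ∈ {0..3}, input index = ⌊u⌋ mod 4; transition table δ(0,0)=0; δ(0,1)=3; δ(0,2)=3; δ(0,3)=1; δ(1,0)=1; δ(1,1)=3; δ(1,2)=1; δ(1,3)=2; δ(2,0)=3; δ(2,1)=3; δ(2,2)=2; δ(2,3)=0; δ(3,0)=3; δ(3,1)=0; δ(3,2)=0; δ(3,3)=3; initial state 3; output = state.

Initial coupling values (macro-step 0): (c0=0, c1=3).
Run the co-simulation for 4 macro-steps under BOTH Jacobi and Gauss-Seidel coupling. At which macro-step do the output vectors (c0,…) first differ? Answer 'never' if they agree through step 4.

first divergence at macro-step: 1

[Jacobi] macro 1: S0 reads c0=0 → after 2×micro: 1; S1 reads c0=0 → after 1×micro: 3 ⇒ (c0=1, c1=3)
[Jacobi] macro 2: S0 reads c0=1 → after 2×micro: 0; S1 reads c0=1 → after 1×micro: 0 ⇒ (c0=0, c1=0)
[Jacobi] macro 3: S0 reads c0=0 → after 2×micro: 1; S1 reads c0=0 → after 1×micro: 0 ⇒ (c0=1, c1=0)
[Jacobi] macro 4: S0 reads c0=1 → after 2×micro: 0; S1 reads c0=1 → after 1×micro: 3 ⇒ (c0=0, c1=3)
[Gauss-Seidel] macro 1: S0 reads c0=0 → after 2×micro: 1; S1 reads c0=1 → after 1×micro: 0 ⇒ (c0=1, c1=0)
[Gauss-Seidel] macro 2: S0 reads c0=1 → after 2×micro: 0; S1 reads c0=0 → after 1×micro: 0 ⇒ (c0=0, c1=0)
[Gauss-Seidel] macro 3: S0 reads c0=0 → after 2×micro: 1; S1 reads c0=1 → after 1×micro: 3 ⇒ (c0=1, c1=3)
[Gauss-Seidel] macro 4: S0 reads c0=1 → after 2×micro: 0; S1 reads c0=0 → after 1×micro: 3 ⇒ (c0=0, c1=3)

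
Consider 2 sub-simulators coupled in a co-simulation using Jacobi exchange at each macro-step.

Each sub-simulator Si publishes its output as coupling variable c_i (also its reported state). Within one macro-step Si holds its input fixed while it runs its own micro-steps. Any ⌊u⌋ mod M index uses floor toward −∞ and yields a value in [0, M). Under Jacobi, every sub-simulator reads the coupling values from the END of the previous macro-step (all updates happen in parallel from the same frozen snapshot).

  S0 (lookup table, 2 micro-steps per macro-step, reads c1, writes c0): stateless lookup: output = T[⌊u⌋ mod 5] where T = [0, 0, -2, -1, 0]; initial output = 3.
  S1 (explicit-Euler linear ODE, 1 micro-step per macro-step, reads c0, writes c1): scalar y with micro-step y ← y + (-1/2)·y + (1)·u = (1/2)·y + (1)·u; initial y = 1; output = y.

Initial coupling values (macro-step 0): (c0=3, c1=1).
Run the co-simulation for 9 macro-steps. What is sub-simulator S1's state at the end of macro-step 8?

macro 1: S0 reads c1=1 → after 2×micro: 0; S1 reads c0=3 → after 1×micro: 7/2 ⇒ (c0=0, c1=7/2)
macro 2: S0 reads c1=7/2 → after 2×micro: -1; S1 reads c0=0 → after 1×micro: 7/4 ⇒ (c0=-1, c1=7/4)
macro 3: S0 reads c1=7/4 → after 2×micro: 0; S1 reads c0=-1 → after 1×micro: -1/8 ⇒ (c0=0, c1=-1/8)
macro 4: S0 reads c1=-1/8 → after 2×micro: 0; S1 reads c0=0 → after 1×micro: -1/16 ⇒ (c0=0, c1=-1/16)
macro 5: S0 reads c1=-1/16 → after 2×micro: 0; S1 reads c0=0 → after 1×micro: -1/32 ⇒ (c0=0, c1=-1/32)
macro 6: S0 reads c1=-1/32 → after 2×micro: 0; S1 reads c0=0 → after 1×micro: -1/64 ⇒ (c0=0, c1=-1/64)
macro 7: S0 reads c1=-1/64 → after 2×micro: 0; S1 reads c0=0 → after 1×micro: -1/128 ⇒ (c0=0, c1=-1/128)
macro 8: S0 reads c1=-1/128 → after 2×micro: 0; S1 reads c0=0 → after 1×micro: -1/256 ⇒ (c0=0, c1=-1/256)
macro 9: S0 reads c1=-1/256 → after 2×micro: 0; S1 reads c0=0 → after 1×micro: -1/512 ⇒ (c0=0, c1=-1/512)

S1 state at macro-step 8 = -1/256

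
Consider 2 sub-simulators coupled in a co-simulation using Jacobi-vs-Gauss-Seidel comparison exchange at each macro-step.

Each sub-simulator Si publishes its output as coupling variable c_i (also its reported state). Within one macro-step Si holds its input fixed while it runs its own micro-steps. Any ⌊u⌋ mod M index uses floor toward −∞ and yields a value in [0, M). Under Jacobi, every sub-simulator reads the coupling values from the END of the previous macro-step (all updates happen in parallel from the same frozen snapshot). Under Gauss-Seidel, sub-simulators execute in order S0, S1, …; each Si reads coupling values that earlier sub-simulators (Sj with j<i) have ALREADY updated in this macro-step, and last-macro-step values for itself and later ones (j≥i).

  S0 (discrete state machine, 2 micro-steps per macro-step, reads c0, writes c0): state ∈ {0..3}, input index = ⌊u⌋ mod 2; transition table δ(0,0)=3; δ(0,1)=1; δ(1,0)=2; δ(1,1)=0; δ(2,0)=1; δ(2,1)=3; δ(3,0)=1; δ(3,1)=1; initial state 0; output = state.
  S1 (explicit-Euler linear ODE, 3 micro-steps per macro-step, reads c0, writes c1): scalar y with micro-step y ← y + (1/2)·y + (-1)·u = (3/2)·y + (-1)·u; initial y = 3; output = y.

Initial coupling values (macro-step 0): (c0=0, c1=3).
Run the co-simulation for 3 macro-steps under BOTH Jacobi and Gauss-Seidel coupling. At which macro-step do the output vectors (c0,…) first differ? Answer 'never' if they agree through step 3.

[Jacobi] macro 1: S0 reads c0=0 → after 2×micro: 1; S1 reads c0=0 → after 3×micro: 81/8 ⇒ (c0=1, c1=81/8)
[Jacobi] macro 2: S0 reads c0=1 → after 2×micro: 1; S1 reads c0=1 → after 3×micro: 1883/64 ⇒ (c0=1, c1=1883/64)
[Jacobi] macro 3: S0 reads c0=1 → after 2×micro: 1; S1 reads c0=1 → after 3×micro: 48409/512 ⇒ (c0=1, c1=48409/512)
[Gauss-Seidel] macro 1: S0 reads c0=0 → after 2×micro: 1; S1 reads c0=1 → after 3×micro: 43/8 ⇒ (c0=1, c1=43/8)
[Gauss-Seidel] macro 2: S0 reads c0=1 → after 2×micro: 1; S1 reads c0=1 → after 3×micro: 857/64 ⇒ (c0=1, c1=857/64)
[Gauss-Seidel] macro 3: S0 reads c0=1 → after 2×micro: 1; S1 reads c0=1 → after 3×micro: 20707/512 ⇒ (c0=1, c1=20707/512)

first divergence at macro-step: 1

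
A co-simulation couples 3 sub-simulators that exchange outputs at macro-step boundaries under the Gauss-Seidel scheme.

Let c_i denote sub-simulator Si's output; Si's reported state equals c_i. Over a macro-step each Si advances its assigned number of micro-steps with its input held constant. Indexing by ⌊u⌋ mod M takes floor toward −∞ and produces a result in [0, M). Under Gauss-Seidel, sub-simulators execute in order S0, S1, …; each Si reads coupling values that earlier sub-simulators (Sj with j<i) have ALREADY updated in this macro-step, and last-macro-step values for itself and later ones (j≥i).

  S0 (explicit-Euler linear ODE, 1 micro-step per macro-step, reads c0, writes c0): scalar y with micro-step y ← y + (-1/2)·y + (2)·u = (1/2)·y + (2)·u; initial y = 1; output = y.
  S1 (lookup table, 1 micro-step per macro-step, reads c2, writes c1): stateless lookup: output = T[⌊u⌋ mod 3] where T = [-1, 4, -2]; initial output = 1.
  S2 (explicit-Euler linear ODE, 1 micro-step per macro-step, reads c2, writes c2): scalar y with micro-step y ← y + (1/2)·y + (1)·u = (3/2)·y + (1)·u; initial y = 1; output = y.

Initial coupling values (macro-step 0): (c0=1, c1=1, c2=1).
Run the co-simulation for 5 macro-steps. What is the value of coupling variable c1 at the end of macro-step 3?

c1 at macro-step 3 = -1

macro 1: S0 reads c0=1 → after 1×micro: 5/2; S1 reads c2=1 → after 1×micro: 4; S2 reads c2=1 → after 1×micro: 5/2 ⇒ (c0=5/2, c1=4, c2=5/2)
macro 2: S0 reads c0=5/2 → after 1×micro: 25/4; S1 reads c2=5/2 → after 1×micro: -2; S2 reads c2=5/2 → after 1×micro: 25/4 ⇒ (c0=25/4, c1=-2, c2=25/4)
macro 3: S0 reads c0=25/4 → after 1×micro: 125/8; S1 reads c2=25/4 → after 1×micro: -1; S2 reads c2=25/4 → after 1×micro: 125/8 ⇒ (c0=125/8, c1=-1, c2=125/8)
macro 4: S0 reads c0=125/8 → after 1×micro: 625/16; S1 reads c2=125/8 → after 1×micro: -1; S2 reads c2=125/8 → after 1×micro: 625/16 ⇒ (c0=625/16, c1=-1, c2=625/16)
macro 5: S0 reads c0=625/16 → after 1×micro: 3125/32; S1 reads c2=625/16 → after 1×micro: -1; S2 reads c2=625/16 → after 1×micro: 3125/32 ⇒ (c0=3125/32, c1=-1, c2=3125/32)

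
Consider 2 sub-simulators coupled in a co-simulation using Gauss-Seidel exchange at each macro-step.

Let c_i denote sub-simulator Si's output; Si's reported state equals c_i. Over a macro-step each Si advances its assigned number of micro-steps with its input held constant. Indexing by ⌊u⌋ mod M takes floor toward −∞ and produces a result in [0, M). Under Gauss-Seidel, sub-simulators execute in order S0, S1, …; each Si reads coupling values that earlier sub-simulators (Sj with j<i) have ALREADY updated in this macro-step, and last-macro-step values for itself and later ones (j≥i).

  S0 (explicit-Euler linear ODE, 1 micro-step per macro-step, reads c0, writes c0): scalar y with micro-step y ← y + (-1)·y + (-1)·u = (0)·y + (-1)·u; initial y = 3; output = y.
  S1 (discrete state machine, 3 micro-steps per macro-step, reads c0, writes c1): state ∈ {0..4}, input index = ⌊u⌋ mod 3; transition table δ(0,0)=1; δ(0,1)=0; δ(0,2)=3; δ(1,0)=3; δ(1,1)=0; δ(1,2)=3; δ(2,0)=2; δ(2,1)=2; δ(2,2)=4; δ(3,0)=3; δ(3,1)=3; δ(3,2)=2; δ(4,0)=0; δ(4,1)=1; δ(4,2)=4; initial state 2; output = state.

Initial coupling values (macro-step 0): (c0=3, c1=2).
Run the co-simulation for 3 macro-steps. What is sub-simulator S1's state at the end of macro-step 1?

macro 1: S0 reads c0=3 → after 1×micro: -3; S1 reads c0=-3 → after 3×micro: 2 ⇒ (c0=-3, c1=2)
macro 2: S0 reads c0=-3 → after 1×micro: 3; S1 reads c0=3 → after 3×micro: 2 ⇒ (c0=3, c1=2)
macro 3: S0 reads c0=3 → after 1×micro: -3; S1 reads c0=-3 → after 3×micro: 2 ⇒ (c0=-3, c1=2)

S1 state at macro-step 1 = 2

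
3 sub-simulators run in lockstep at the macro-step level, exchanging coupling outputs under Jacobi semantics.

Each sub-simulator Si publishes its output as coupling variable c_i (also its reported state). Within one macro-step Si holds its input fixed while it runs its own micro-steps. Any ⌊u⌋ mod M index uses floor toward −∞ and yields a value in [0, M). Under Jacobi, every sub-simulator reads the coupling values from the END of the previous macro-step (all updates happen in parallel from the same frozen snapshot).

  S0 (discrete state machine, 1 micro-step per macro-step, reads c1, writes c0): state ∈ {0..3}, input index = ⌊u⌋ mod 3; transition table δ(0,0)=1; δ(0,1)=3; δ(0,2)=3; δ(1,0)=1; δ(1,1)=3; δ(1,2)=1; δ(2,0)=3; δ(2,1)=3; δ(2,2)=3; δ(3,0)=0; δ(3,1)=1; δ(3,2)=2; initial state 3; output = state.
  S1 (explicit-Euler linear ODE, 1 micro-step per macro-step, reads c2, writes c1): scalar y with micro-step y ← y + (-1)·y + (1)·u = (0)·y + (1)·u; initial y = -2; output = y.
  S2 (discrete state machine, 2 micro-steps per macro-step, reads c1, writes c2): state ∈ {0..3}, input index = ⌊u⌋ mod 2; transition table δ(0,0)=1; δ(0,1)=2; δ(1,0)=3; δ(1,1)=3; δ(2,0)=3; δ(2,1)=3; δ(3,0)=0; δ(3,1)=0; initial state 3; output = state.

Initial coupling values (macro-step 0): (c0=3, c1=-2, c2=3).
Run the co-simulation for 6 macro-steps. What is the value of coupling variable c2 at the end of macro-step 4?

macro 1: S0 reads c1=-2 → after 1×micro: 1; S1 reads c2=3 → after 1×micro: 3; S2 reads c1=-2 → after 2×micro: 1 ⇒ (c0=1, c1=3, c2=1)
macro 2: S0 reads c1=3 → after 1×micro: 1; S1 reads c2=1 → after 1×micro: 1; S2 reads c1=3 → after 2×micro: 0 ⇒ (c0=1, c1=1, c2=0)
macro 3: S0 reads c1=1 → after 1×micro: 3; S1 reads c2=0 → after 1×micro: 0; S2 reads c1=1 → after 2×micro: 3 ⇒ (c0=3, c1=0, c2=3)
macro 4: S0 reads c1=0 → after 1×micro: 0; S1 reads c2=3 → after 1×micro: 3; S2 reads c1=0 → after 2×micro: 1 ⇒ (c0=0, c1=3, c2=1)
macro 5: S0 reads c1=3 → after 1×micro: 1; S1 reads c2=1 → after 1×micro: 1; S2 reads c1=3 → after 2×micro: 0 ⇒ (c0=1, c1=1, c2=0)
macro 6: S0 reads c1=1 → after 1×micro: 3; S1 reads c2=0 → after 1×micro: 0; S2 reads c1=1 → after 2×micro: 3 ⇒ (c0=3, c1=0, c2=3)

c2 at macro-step 4 = 1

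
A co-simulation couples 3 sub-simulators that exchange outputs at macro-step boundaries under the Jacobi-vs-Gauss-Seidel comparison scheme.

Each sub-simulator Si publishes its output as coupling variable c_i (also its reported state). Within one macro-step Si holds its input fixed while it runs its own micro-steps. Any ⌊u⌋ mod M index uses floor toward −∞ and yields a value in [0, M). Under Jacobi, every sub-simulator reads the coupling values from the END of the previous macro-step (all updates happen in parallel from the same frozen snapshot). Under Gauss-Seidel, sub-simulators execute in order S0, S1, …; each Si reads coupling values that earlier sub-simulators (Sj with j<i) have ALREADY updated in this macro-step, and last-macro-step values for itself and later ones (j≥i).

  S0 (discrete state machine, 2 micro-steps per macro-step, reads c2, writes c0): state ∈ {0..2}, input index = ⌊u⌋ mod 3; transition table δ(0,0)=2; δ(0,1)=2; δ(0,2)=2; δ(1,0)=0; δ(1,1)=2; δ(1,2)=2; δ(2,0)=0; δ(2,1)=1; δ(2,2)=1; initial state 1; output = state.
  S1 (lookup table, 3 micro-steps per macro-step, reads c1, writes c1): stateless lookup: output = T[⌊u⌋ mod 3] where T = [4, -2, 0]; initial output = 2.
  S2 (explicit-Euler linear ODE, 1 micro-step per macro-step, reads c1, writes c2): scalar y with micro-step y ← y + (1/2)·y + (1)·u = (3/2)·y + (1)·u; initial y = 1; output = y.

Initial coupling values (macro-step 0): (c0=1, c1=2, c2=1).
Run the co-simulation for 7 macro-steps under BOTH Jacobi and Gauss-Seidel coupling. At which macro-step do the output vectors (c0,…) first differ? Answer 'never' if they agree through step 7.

first divergence at macro-step: 1

[Jacobi] macro 1: S0 reads c2=1 → after 2×micro: 1; S1 reads c1=2 → after 3×micro: 0; S2 reads c1=2 → after 1×micro: 7/2 ⇒ (c0=1, c1=0, c2=7/2)
[Jacobi] macro 2: S0 reads c2=7/2 → after 2×micro: 2; S1 reads c1=0 → after 3×micro: 4; S2 reads c1=0 → after 1×micro: 21/4 ⇒ (c0=2, c1=4, c2=21/4)
[Jacobi] macro 3: S0 reads c2=21/4 → after 2×micro: 2; S1 reads c1=4 → after 3×micro: -2; S2 reads c1=4 → after 1×micro: 95/8 ⇒ (c0=2, c1=-2, c2=95/8)
[Jacobi] macro 4: S0 reads c2=95/8 → after 2×micro: 2; S1 reads c1=-2 → after 3×micro: -2; S2 reads c1=-2 → after 1×micro: 253/16 ⇒ (c0=2, c1=-2, c2=253/16)
[Jacobi] macro 5: S0 reads c2=253/16 → after 2×micro: 2; S1 reads c1=-2 → after 3×micro: -2; S2 reads c1=-2 → after 1×micro: 695/32 ⇒ (c0=2, c1=-2, c2=695/32)
[Jacobi] macro 6: S0 reads c2=695/32 → after 2×micro: 2; S1 reads c1=-2 → after 3×micro: -2; S2 reads c1=-2 → after 1×micro: 1957/64 ⇒ (c0=2, c1=-2, c2=1957/64)
[Jacobi] macro 7: S0 reads c2=1957/64 → after 2×micro: 2; S1 reads c1=-2 → after 3×micro: -2; S2 reads c1=-2 → after 1×micro: 5615/128 ⇒ (c0=2, c1=-2, c2=5615/128)
[Gauss-Seidel] macro 1: S0 reads c2=1 → after 2×micro: 1; S1 reads c1=2 → after 3×micro: 0; S2 reads c1=0 → after 1×micro: 3/2 ⇒ (c0=1, c1=0, c2=3/2)
[Gauss-Seidel] macro 2: S0 reads c2=3/2 → after 2×micro: 1; S1 reads c1=0 → after 3×micro: 4; S2 reads c1=4 → after 1×micro: 25/4 ⇒ (c0=1, c1=4, c2=25/4)
[Gauss-Seidel] macro 3: S0 reads c2=25/4 → after 2×micro: 2; S1 reads c1=4 → after 3×micro: -2; S2 reads c1=-2 → after 1×micro: 59/8 ⇒ (c0=2, c1=-2, c2=59/8)
[Gauss-Seidel] macro 4: S0 reads c2=59/8 → after 2×micro: 2; S1 reads c1=-2 → after 3×micro: -2; S2 reads c1=-2 → after 1×micro: 145/16 ⇒ (c0=2, c1=-2, c2=145/16)
[Gauss-Seidel] macro 5: S0 reads c2=145/16 → after 2×micro: 2; S1 reads c1=-2 → after 3×micro: -2; S2 reads c1=-2 → after 1×micro: 371/32 ⇒ (c0=2, c1=-2, c2=371/32)
[Gauss-Seidel] macro 6: S0 reads c2=371/32 → after 2×micro: 2; S1 reads c1=-2 → after 3×micro: -2; S2 reads c1=-2 → after 1×micro: 985/64 ⇒ (c0=2, c1=-2, c2=985/64)
[Gauss-Seidel] macro 7: S0 reads c2=985/64 → after 2×micro: 2; S1 reads c1=-2 → after 3×micro: -2; S2 reads c1=-2 → after 1×micro: 2699/128 ⇒ (c0=2, c1=-2, c2=2699/128)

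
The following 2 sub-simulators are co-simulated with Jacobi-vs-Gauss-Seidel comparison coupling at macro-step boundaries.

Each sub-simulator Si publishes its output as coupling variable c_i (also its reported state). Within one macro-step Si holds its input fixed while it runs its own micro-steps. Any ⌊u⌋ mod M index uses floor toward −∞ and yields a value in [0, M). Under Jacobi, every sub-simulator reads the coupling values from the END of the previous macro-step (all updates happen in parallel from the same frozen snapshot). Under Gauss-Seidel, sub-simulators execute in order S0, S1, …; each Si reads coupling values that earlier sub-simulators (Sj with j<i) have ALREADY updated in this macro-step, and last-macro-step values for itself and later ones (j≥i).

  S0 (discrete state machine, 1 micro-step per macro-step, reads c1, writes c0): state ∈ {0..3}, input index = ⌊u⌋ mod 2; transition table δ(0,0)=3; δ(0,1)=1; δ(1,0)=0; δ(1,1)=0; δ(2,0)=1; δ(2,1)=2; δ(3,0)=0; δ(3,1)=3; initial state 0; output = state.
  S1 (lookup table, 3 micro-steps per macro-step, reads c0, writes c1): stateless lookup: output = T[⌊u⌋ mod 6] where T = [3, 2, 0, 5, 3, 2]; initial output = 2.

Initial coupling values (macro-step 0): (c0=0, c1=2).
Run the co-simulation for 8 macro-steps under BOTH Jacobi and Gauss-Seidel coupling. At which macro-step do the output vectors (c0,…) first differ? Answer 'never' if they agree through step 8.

[Jacobi] macro 1: S0 reads c1=2 → after 1×micro: 3; S1 reads c0=0 → after 3×micro: 3 ⇒ (c0=3, c1=3)
[Jacobi] macro 2: S0 reads c1=3 → after 1×micro: 3; S1 reads c0=3 → after 3×micro: 5 ⇒ (c0=3, c1=5)
[Jacobi] macro 3: S0 reads c1=5 → after 1×micro: 3; S1 reads c0=3 → after 3×micro: 5 ⇒ (c0=3, c1=5)
[Jacobi] macro 4: S0 reads c1=5 → after 1×micro: 3; S1 reads c0=3 → after 3×micro: 5 ⇒ (c0=3, c1=5)
[Jacobi] macro 5: S0 reads c1=5 → after 1×micro: 3; S1 reads c0=3 → after 3×micro: 5 ⇒ (c0=3, c1=5)
[Jacobi] macro 6: S0 reads c1=5 → after 1×micro: 3; S1 reads c0=3 → after 3×micro: 5 ⇒ (c0=3, c1=5)
[Jacobi] macro 7: S0 reads c1=5 → after 1×micro: 3; S1 reads c0=3 → after 3×micro: 5 ⇒ (c0=3, c1=5)
[Jacobi] macro 8: S0 reads c1=5 → after 1×micro: 3; S1 reads c0=3 → after 3×micro: 5 ⇒ (c0=3, c1=5)
[Gauss-Seidel] macro 1: S0 reads c1=2 → after 1×micro: 3; S1 reads c0=3 → after 3×micro: 5 ⇒ (c0=3, c1=5)
[Gauss-Seidel] macro 2: S0 reads c1=5 → after 1×micro: 3; S1 reads c0=3 → after 3×micro: 5 ⇒ (c0=3, c1=5)
[Gauss-Seidel] macro 3: S0 reads c1=5 → after 1×micro: 3; S1 reads c0=3 → after 3×micro: 5 ⇒ (c0=3, c1=5)
[Gauss-Seidel] macro 4: S0 reads c1=5 → after 1×micro: 3; S1 reads c0=3 → after 3×micro: 5 ⇒ (c0=3, c1=5)
[Gauss-Seidel] macro 5: S0 reads c1=5 → after 1×micro: 3; S1 reads c0=3 → after 3×micro: 5 ⇒ (c0=3, c1=5)
[Gauss-Seidel] macro 6: S0 reads c1=5 → after 1×micro: 3; S1 reads c0=3 → after 3×micro: 5 ⇒ (c0=3, c1=5)
[Gauss-Seidel] macro 7: S0 reads c1=5 → after 1×micro: 3; S1 reads c0=3 → after 3×micro: 5 ⇒ (c0=3, c1=5)
[Gauss-Seidel] macro 8: S0 reads c1=5 → after 1×micro: 3; S1 reads c0=3 → after 3×micro: 5 ⇒ (c0=3, c1=5)

first divergence at macro-step: 1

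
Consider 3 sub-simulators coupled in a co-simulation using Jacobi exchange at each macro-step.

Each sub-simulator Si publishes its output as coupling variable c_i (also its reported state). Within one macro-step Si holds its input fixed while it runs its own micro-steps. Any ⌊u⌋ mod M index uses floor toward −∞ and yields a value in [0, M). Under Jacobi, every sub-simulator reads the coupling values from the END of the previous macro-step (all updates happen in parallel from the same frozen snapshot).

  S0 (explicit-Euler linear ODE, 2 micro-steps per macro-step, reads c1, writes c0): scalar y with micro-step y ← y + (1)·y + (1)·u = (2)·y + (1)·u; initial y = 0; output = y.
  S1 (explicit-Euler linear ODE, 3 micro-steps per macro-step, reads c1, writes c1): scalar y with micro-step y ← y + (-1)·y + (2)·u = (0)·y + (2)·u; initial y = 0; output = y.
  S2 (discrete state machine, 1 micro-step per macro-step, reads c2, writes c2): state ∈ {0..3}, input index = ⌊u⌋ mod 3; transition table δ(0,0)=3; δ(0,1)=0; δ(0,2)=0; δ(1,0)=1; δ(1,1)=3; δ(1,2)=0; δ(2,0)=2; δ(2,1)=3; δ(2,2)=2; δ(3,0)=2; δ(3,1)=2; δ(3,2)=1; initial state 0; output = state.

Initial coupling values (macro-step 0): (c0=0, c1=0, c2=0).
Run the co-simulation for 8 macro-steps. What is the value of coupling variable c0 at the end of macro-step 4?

macro 1: S0 reads c1=0 → after 2×micro: 0; S1 reads c1=0 → after 3×micro: 0; S2 reads c2=0 → after 1×micro: 3 ⇒ (c0=0, c1=0, c2=3)
macro 2: S0 reads c1=0 → after 2×micro: 0; S1 reads c1=0 → after 3×micro: 0; S2 reads c2=3 → after 1×micro: 2 ⇒ (c0=0, c1=0, c2=2)
macro 3: S0 reads c1=0 → after 2×micro: 0; S1 reads c1=0 → after 3×micro: 0; S2 reads c2=2 → after 1×micro: 2 ⇒ (c0=0, c1=0, c2=2)
macro 4: S0 reads c1=0 → after 2×micro: 0; S1 reads c1=0 → after 3×micro: 0; S2 reads c2=2 → after 1×micro: 2 ⇒ (c0=0, c1=0, c2=2)
macro 5: S0 reads c1=0 → after 2×micro: 0; S1 reads c1=0 → after 3×micro: 0; S2 reads c2=2 → after 1×micro: 2 ⇒ (c0=0, c1=0, c2=2)
macro 6: S0 reads c1=0 → after 2×micro: 0; S1 reads c1=0 → after 3×micro: 0; S2 reads c2=2 → after 1×micro: 2 ⇒ (c0=0, c1=0, c2=2)
macro 7: S0 reads c1=0 → after 2×micro: 0; S1 reads c1=0 → after 3×micro: 0; S2 reads c2=2 → after 1×micro: 2 ⇒ (c0=0, c1=0, c2=2)
macro 8: S0 reads c1=0 → after 2×micro: 0; S1 reads c1=0 → after 3×micro: 0; S2 reads c2=2 → after 1×micro: 2 ⇒ (c0=0, c1=0, c2=2)

c0 at macro-step 4 = 0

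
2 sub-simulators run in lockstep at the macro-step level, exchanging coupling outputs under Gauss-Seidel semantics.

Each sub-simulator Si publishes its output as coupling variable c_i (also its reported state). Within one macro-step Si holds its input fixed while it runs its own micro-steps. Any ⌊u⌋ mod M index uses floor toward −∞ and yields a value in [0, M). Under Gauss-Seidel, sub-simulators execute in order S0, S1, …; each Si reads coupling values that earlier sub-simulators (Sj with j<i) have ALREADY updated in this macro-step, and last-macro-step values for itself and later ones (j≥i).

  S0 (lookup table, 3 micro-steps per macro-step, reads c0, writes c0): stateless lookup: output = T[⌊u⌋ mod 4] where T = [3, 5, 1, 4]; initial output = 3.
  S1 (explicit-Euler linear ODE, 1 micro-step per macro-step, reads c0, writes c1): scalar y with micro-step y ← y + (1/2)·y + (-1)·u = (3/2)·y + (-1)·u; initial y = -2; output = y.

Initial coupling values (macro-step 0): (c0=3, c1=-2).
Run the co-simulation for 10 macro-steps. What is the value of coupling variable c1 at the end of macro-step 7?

c1 at macro-step 7 = -9625/64

macro 1: S0 reads c0=3 → after 3×micro: 4; S1 reads c0=4 → after 1×micro: -7 ⇒ (c0=4, c1=-7)
macro 2: S0 reads c0=4 → after 3×micro: 3; S1 reads c0=3 → after 1×micro: -27/2 ⇒ (c0=3, c1=-27/2)
macro 3: S0 reads c0=3 → after 3×micro: 4; S1 reads c0=4 → after 1×micro: -97/4 ⇒ (c0=4, c1=-97/4)
macro 4: S0 reads c0=4 → after 3×micro: 3; S1 reads c0=3 → after 1×micro: -315/8 ⇒ (c0=3, c1=-315/8)
macro 5: S0 reads c0=3 → after 3×micro: 4; S1 reads c0=4 → after 1×micro: -1009/16 ⇒ (c0=4, c1=-1009/16)
macro 6: S0 reads c0=4 → after 3×micro: 3; S1 reads c0=3 → after 1×micro: -3123/32 ⇒ (c0=3, c1=-3123/32)
macro 7: S0 reads c0=3 → after 3×micro: 4; S1 reads c0=4 → after 1×micro: -9625/64 ⇒ (c0=4, c1=-9625/64)
macro 8: S0 reads c0=4 → after 3×micro: 3; S1 reads c0=3 → after 1×micro: -29259/128 ⇒ (c0=3, c1=-29259/128)
macro 9: S0 reads c0=3 → after 3×micro: 4; S1 reads c0=4 → after 1×micro: -88801/256 ⇒ (c0=4, c1=-88801/256)
macro 10: S0 reads c0=4 → after 3×micro: 3; S1 reads c0=3 → after 1×micro: -267939/512 ⇒ (c0=3, c1=-267939/512)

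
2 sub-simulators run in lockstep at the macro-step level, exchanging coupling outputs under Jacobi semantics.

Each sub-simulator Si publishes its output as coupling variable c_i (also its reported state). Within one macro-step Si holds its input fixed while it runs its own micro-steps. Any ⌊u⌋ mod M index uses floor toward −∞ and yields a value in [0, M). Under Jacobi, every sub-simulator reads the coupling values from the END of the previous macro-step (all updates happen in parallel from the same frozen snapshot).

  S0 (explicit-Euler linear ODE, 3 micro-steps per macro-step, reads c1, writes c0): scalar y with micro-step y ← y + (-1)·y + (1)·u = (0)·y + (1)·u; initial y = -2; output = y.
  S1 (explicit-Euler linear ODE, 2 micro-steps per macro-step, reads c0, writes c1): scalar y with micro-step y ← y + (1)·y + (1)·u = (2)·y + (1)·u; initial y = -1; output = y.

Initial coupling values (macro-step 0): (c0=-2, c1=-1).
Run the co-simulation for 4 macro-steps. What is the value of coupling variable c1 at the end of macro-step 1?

c1 at macro-step 1 = -10

macro 1: S0 reads c1=-1 → after 3×micro: -1; S1 reads c0=-2 → after 2×micro: -10 ⇒ (c0=-1, c1=-10)
macro 2: S0 reads c1=-10 → after 3×micro: -10; S1 reads c0=-1 → after 2×micro: -43 ⇒ (c0=-10, c1=-43)
macro 3: S0 reads c1=-43 → after 3×micro: -43; S1 reads c0=-10 → after 2×micro: -202 ⇒ (c0=-43, c1=-202)
macro 4: S0 reads c1=-202 → after 3×micro: -202; S1 reads c0=-43 → after 2×micro: -937 ⇒ (c0=-202, c1=-937)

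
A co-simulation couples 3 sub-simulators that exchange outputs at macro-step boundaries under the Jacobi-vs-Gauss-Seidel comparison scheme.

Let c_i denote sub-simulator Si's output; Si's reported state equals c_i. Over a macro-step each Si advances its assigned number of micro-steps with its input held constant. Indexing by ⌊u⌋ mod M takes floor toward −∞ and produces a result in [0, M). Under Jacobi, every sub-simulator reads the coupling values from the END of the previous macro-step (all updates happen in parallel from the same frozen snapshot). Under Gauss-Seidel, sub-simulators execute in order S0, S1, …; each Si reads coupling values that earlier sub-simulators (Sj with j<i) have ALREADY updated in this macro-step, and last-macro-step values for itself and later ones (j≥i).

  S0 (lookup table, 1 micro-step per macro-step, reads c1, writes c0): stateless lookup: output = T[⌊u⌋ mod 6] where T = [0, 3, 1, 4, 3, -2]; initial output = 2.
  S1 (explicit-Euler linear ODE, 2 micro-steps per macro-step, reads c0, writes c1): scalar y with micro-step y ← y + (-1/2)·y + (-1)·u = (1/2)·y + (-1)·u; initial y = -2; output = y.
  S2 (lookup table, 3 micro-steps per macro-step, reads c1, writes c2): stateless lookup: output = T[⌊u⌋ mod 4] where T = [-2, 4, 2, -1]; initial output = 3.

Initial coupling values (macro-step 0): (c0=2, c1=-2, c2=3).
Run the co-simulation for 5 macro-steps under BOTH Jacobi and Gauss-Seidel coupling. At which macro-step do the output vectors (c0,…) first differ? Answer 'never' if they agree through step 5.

first divergence at macro-step: 1

[Jacobi] macro 1: S0 reads c1=-2 → after 1×micro: 3; S1 reads c0=2 → after 2×micro: -7/2; S2 reads c1=-2 → after 3×micro: 2 ⇒ (c0=3, c1=-7/2, c2=2)
[Jacobi] macro 2: S0 reads c1=-7/2 → after 1×micro: 1; S1 reads c0=3 → after 2×micro: -43/8; S2 reads c1=-7/2 → after 3×micro: -2 ⇒ (c0=1, c1=-43/8, c2=-2)
[Jacobi] macro 3: S0 reads c1=-43/8 → after 1×micro: 0; S1 reads c0=1 → after 2×micro: -91/32; S2 reads c1=-43/8 → after 3×micro: 2 ⇒ (c0=0, c1=-91/32, c2=2)
[Jacobi] macro 4: S0 reads c1=-91/32 → after 1×micro: 4; S1 reads c0=0 → after 2×micro: -91/128; S2 reads c1=-91/32 → after 3×micro: 4 ⇒ (c0=4, c1=-91/128, c2=4)
[Jacobi] macro 5: S0 reads c1=-91/128 → after 1×micro: -2; S1 reads c0=4 → after 2×micro: -3163/512; S2 reads c1=-91/128 → after 3×micro: -1 ⇒ (c0=-2, c1=-3163/512, c2=-1)
[Gauss-Seidel] macro 1: S0 reads c1=-2 → after 1×micro: 3; S1 reads c0=3 → after 2×micro: -5; S2 reads c1=-5 → after 3×micro: -1 ⇒ (c0=3, c1=-5, c2=-1)
[Gauss-Seidel] macro 2: S0 reads c1=-5 → after 1×micro: 3; S1 reads c0=3 → after 2×micro: -23/4; S2 reads c1=-23/4 → after 3×micro: 2 ⇒ (c0=3, c1=-23/4, c2=2)
[Gauss-Seidel] macro 3: S0 reads c1=-23/4 → after 1×micro: 0; S1 reads c0=0 → after 2×micro: -23/16; S2 reads c1=-23/16 → after 3×micro: 2 ⇒ (c0=0, c1=-23/16, c2=2)
[Gauss-Seidel] macro 4: S0 reads c1=-23/16 → after 1×micro: 3; S1 reads c0=3 → after 2×micro: -311/64; S2 reads c1=-311/64 → after 3×micro: -1 ⇒ (c0=3, c1=-311/64, c2=-1)
[Gauss-Seidel] macro 5: S0 reads c1=-311/64 → after 1×micro: 3; S1 reads c0=3 → after 2×micro: -1463/256; S2 reads c1=-1463/256 → after 3×micro: 2 ⇒ (c0=3, c1=-1463/256, c2=2)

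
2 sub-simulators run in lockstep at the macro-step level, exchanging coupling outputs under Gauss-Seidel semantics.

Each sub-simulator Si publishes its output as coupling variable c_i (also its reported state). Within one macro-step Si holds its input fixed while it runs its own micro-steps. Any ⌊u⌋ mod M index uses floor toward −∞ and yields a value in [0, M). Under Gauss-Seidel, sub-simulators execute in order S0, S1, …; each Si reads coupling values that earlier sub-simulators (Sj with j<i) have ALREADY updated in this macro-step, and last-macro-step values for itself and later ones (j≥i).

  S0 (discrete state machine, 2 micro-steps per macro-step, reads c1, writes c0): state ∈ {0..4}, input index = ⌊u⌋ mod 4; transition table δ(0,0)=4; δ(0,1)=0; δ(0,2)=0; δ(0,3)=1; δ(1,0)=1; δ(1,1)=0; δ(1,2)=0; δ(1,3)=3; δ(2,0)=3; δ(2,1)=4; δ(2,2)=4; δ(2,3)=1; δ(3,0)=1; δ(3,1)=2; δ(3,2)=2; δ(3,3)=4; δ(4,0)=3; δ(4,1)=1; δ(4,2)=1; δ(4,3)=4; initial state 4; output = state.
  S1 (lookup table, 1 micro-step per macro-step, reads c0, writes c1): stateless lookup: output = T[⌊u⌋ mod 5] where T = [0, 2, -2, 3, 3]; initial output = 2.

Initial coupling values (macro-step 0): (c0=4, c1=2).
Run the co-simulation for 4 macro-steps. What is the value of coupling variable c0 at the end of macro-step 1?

c0 at macro-step 1 = 0

macro 1: S0 reads c1=2 → after 2×micro: 0; S1 reads c0=0 → after 1×micro: 0 ⇒ (c0=0, c1=0)
macro 2: S0 reads c1=0 → after 2×micro: 3; S1 reads c0=3 → after 1×micro: 3 ⇒ (c0=3, c1=3)
macro 3: S0 reads c1=3 → after 2×micro: 4; S1 reads c0=4 → after 1×micro: 3 ⇒ (c0=4, c1=3)
macro 4: S0 reads c1=3 → after 2×micro: 4; S1 reads c0=4 → after 1×micro: 3 ⇒ (c0=4, c1=3)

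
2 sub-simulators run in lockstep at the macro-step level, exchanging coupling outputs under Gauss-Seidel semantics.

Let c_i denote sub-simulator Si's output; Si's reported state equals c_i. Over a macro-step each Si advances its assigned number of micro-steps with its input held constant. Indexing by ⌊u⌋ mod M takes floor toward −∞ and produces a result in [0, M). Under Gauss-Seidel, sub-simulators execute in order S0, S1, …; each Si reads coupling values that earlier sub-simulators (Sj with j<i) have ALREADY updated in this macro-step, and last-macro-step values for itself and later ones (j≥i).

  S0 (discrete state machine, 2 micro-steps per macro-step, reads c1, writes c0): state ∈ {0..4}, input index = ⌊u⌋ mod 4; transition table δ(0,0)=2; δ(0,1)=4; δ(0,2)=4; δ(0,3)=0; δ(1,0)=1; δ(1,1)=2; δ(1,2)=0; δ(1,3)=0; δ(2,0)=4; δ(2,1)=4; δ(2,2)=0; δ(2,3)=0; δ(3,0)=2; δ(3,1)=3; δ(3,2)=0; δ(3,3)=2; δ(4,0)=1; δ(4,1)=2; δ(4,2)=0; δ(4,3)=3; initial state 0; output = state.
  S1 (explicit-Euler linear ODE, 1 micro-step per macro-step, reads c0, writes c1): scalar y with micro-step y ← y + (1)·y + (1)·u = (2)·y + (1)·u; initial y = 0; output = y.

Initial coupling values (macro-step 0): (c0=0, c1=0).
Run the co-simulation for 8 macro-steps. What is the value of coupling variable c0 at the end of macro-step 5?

c0 at macro-step 5 = 1

macro 1: S0 reads c1=0 → after 2×micro: 4; S1 reads c0=4 → after 1×micro: 4 ⇒ (c0=4, c1=4)
macro 2: S0 reads c1=4 → after 2×micro: 1; S1 reads c0=1 → after 1×micro: 9 ⇒ (c0=1, c1=9)
macro 3: S0 reads c1=9 → after 2×micro: 4; S1 reads c0=4 → after 1×micro: 22 ⇒ (c0=4, c1=22)
macro 4: S0 reads c1=22 → after 2×micro: 4; S1 reads c0=4 → after 1×micro: 48 ⇒ (c0=4, c1=48)
macro 5: S0 reads c1=48 → after 2×micro: 1; S1 reads c0=1 → after 1×micro: 97 ⇒ (c0=1, c1=97)
macro 6: S0 reads c1=97 → after 2×micro: 4; S1 reads c0=4 → after 1×micro: 198 ⇒ (c0=4, c1=198)
macro 7: S0 reads c1=198 → after 2×micro: 4; S1 reads c0=4 → after 1×micro: 400 ⇒ (c0=4, c1=400)
macro 8: S0 reads c1=400 → after 2×micro: 1; S1 reads c0=1 → after 1×micro: 801 ⇒ (c0=1, c1=801)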